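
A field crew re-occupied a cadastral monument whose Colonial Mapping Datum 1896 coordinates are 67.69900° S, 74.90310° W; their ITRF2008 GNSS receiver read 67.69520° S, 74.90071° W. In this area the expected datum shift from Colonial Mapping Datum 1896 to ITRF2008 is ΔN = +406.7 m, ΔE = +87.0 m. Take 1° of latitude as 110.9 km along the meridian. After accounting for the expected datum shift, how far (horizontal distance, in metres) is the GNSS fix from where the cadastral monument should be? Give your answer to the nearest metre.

20 m

Observed coordinate differences: Δφ = +0.00380°, Δλ = +0.00239°.
Converting to metres (1° lat = 110900 m, cos φ = 0.379472): observed ΔN = 421.4 m, observed ΔE = 100.6 m.
Subtracting the expected shift leaves a residual of 421.4 − (406.7) = 14.7 m north and 100.6 − (87.0) = 13.6 m east.
Residual distance = √(14.7² + 13.6²) = 20.0 m.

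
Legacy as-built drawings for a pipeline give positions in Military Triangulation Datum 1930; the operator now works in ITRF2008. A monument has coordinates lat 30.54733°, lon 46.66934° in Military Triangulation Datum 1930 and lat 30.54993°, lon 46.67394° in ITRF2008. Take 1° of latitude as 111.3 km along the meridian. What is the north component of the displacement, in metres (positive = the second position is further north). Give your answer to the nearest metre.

ΔN = 289 m

Δφ = 30.54993° − 30.54733° = +0.00260°; Δλ = 46.67394° − 46.66934° = +0.00460°.
ΔN = Δφ × 111300 = 289.4 m; ΔE = Δλ × 111300 × cos(30.54733°) = +0.00460 × 111300 × 0.861210 = 440.9 m.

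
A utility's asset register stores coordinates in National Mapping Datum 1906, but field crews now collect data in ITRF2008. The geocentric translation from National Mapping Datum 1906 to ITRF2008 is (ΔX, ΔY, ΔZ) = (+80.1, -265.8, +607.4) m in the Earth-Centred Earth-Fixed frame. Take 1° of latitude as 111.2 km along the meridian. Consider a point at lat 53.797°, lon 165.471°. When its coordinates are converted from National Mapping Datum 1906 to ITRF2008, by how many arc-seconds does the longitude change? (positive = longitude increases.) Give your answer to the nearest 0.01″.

Δλ = 13.00″

sin φ = 0.806929, cos φ = 0.590648, sin λ = 0.250870, cos λ = -0.968021.
East component: ΔE = −sin λ·ΔX + cos λ·ΔY = −(0.250870)(80.1) + (-0.968021)(-265.8) = 237.21 m.
1° of latitude spans 111200 m; at latitude φ, 1° of longitude spans that × cos φ = 65680.0 m, so Δλ = 237.21 / 65680.0 × 3600 = 13.001″.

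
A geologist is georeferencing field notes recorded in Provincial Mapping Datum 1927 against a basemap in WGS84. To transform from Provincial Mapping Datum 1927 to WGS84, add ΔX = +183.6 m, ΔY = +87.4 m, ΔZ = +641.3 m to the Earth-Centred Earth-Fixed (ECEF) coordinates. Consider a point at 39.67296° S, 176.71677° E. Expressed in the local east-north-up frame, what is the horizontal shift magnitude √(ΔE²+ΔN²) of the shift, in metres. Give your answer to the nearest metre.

392 m

At φ = -39.67296°, λ = 176.71677°: sin φ = -0.638405, cos φ = 0.769701, sin λ = 0.057272, cos λ = -0.998359.
ΔE = −sin λ·ΔX + cos λ·ΔY = −(0.057272)·(183.6) + (-0.998359)·(87.4) = -97.77 m.
ΔN = −sin φ cos λ·ΔX − sin φ sin λ·ΔY + cos φ·ΔZ = −(-0.638405)(-0.998359)(183.6) − (-0.638405)(0.057272)(87.4) + (0.769701)(641.3) = 379.79 m.
Horizontal magnitude = √(ΔE² + ΔN²) = √((-97.77)² + 379.79²) = 392.17 m.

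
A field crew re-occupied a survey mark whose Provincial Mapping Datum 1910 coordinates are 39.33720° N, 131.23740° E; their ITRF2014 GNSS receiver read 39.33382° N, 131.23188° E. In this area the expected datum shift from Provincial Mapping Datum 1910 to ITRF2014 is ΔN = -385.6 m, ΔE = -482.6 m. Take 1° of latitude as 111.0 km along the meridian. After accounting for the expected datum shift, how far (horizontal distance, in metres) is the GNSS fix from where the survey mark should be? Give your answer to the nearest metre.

Observed coordinate differences: Δφ = -0.00338°, Δλ = -0.00552°.
Converting to metres (1° lat = 111000 m, cos φ = 0.773429): observed ΔN = -375.2 m, observed ΔE = -473.9 m.
Subtracting the expected shift leaves a residual of -375.2 − (-385.6) = 10.4 m north and -473.9 − (-482.6) = 8.7 m east.
Residual distance = √(10.4² + 8.7²) = 13.6 m.

14 m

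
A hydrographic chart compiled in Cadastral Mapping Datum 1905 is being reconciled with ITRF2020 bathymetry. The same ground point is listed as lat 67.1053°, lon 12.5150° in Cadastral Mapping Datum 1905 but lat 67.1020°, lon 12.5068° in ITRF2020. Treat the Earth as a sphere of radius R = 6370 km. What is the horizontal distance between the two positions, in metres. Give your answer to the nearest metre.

510 m

Δφ = 67.1020° − 67.1053° = -0.0033°; Δλ = 12.5068° − 12.5150° = -0.0082°.
1° along a meridian = πR/180 = 111177 m.
ΔN = Δφ × 111177 = -366.9 m; ΔE = Δλ × 111177 × cos(67.1053°) = -0.0082 × 111177 × 0.389039 = -354.7 m.
Distance = √(ΔE² + ΔN²) = √((-354.7)² + (-366.9)²) = 510.3 m.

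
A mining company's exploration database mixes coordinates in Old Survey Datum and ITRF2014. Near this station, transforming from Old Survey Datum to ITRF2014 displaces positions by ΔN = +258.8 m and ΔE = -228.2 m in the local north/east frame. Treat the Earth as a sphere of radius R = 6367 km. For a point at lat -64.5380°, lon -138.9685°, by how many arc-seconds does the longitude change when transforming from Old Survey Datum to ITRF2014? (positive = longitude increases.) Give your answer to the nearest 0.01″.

Δλ = -17.20″

At latitude -64.5380°, cos φ = 0.429912.
One radian of longitude at latitude φ spans R cos φ, so Δλ = ΔE / (R cos φ) = -228.2 / (6367000 × 0.429912) = -8.3368e-05 rad = -17.196″.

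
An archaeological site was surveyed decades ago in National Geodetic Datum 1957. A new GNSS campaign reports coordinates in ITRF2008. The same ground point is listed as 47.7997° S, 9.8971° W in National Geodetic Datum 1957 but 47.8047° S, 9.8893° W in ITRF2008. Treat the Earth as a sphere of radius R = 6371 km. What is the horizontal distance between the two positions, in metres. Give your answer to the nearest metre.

805 m

Δφ = -47.8047° − -47.7997° = -0.0050°; Δλ = -9.8893° − -9.8971° = +0.0078°.
1° along a meridian = πR/180 = 111195 m.
ΔN = Δφ × 111195 = -556.0 m; ΔE = Δλ × 111195 × cos(-47.7997°) = +0.0078 × 111195 × 0.671724 = 582.6 m.
Distance = √(ΔE² + ΔN²) = √(582.6² + (-556.0)²) = 805.3 m.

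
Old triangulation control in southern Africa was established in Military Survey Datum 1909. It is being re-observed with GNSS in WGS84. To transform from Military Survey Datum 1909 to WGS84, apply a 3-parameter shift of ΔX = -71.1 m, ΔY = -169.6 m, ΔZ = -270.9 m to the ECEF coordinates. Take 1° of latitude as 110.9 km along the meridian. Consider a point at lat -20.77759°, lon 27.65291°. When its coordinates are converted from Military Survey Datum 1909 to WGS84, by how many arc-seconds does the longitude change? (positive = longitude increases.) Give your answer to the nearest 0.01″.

sin φ = -0.354741, cos φ = 0.934964, sin λ = 0.464114, cos λ = 0.885775.
East component: ΔE = −sin λ·ΔX + cos λ·ΔY = −(0.464114)(-71.1) + (0.885775)(-169.6) = -117.23 m.
1° of latitude spans 110900 m; at latitude φ, 1° of longitude spans that × cos φ = 103687.6 m, so Δλ = -117.23 / 103687.6 × 3600 = -4.070″.

Δλ = -4.07″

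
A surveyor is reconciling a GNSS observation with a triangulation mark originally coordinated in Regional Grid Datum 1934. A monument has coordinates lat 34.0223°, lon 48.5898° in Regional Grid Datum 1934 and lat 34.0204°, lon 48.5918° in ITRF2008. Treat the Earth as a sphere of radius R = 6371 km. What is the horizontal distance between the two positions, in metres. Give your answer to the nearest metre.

Δφ = 34.0204° − 34.0223° = -0.0019°; Δλ = 48.5918° − 48.5898° = +0.0020°.
1° along a meridian = πR/180 = 111195 m.
ΔN = Δφ × 111195 = -211.3 m; ΔE = Δλ × 111195 × cos(34.0223°) = +0.0020 × 111195 × 0.828820 = 184.3 m.
Distance = √(ΔE² + ΔN²) = √(184.3² + (-211.3)²) = 280.4 m.

280 m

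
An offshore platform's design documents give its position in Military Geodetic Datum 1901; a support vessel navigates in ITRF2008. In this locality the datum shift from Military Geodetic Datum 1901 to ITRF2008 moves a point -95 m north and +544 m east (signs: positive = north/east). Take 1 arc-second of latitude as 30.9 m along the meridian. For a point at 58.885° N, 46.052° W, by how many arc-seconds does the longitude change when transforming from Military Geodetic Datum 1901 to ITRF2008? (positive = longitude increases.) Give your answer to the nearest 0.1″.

Δλ = 34.1″

At latitude 58.885°, cos φ = 0.516757.
1″ of longitude at this latitude = 30.90 × cos φ = 15.9678 m, so Δλ = 544.0 / 15.9678 = 34.069″.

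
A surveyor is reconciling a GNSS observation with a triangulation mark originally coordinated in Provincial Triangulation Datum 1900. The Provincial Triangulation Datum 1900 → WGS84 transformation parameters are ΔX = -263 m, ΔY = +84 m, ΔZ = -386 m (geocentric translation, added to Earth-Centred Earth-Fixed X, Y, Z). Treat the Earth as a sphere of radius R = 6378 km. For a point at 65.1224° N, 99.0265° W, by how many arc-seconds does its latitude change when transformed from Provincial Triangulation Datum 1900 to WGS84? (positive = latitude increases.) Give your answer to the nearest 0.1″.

sin φ = 0.907209, cos φ = 0.420681, sin λ = -0.987616, cos λ = -0.156891.
North component: ΔN = −sin φ cos λ·ΔX − sin φ sin λ·ΔY + cos φ·ΔZ = −(0.907209)(-0.156891)(-263) − (0.907209)(-0.987616)(84) + (0.420681)(-386) = -124.55 m.
1° of latitude spans πR/180 = 111317 m, so Δφ = -124.55 / 111317 × 3600 = -4.028″.

Δφ = -4.0″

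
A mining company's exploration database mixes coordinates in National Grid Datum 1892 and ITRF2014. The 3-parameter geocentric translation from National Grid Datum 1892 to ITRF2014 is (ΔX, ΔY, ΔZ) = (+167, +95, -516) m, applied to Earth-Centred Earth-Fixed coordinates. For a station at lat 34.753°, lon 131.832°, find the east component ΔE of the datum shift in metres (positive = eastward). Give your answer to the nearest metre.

The local east axis at (φ, λ) is (−sin λ, cos λ, 0), so ΔE = −sin(131.832°)·167 + cos(131.832°)·95 = -187.79 m.

ΔE = -188 m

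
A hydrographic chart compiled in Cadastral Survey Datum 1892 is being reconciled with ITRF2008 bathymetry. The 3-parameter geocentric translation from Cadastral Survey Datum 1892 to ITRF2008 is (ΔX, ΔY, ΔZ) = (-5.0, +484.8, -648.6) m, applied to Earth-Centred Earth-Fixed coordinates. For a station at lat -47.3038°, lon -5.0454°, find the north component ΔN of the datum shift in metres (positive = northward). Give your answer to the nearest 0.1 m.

ΔN = -474.8 m

At φ = -47.3038°, λ = -5.0454°: sin φ = -0.734960, cos φ = 0.678111, sin λ = -0.087945, cos λ = 0.996125.
ΔN = −sin φ cos λ·ΔX − sin φ sin λ·ΔY + cos φ·ΔZ = −(-0.734960)(0.996125)(-5.0) − (-0.734960)(-0.087945)(484.8) + (0.678111)(-648.6) = -474.82 m.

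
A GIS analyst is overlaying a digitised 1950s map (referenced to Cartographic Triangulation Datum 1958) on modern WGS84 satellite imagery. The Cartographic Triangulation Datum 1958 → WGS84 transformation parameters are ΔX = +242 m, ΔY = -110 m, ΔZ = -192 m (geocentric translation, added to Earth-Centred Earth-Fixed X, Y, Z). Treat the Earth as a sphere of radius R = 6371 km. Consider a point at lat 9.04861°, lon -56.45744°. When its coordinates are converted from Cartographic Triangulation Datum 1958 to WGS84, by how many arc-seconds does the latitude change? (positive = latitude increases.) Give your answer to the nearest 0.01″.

Δφ = -7.29″

sin φ = 0.157272, cos φ = 0.987555, sin λ = -0.833476, cos λ = 0.552556.
North component: ΔN = −sin φ cos λ·ΔX − sin φ sin λ·ΔY + cos φ·ΔZ = −(0.157272)(0.552556)(242) − (0.157272)(-0.833476)(-110) + (0.987555)(-192) = -225.06 m.
1° of latitude spans πR/180 = 111195 m, so Δφ = -225.06 / 111195 × 3600 = -7.286″.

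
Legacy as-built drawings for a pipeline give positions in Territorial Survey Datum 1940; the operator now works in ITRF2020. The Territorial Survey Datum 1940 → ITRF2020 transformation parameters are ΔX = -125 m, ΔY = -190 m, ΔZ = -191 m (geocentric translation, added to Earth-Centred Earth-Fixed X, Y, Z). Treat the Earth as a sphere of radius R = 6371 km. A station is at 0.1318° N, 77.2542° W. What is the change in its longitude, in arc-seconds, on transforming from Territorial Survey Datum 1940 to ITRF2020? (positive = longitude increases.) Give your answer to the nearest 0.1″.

sin φ = 0.002300, cos φ = 0.999997, sin λ = -0.975358, cos λ = 0.220626.
East component: ΔE = −sin λ·ΔX + cos λ·ΔY = −(-0.975358)(-125) + (0.220626)(-190) = -163.84 m.
1° of latitude spans πR/180 = 111195 m; at latitude φ, 1° of longitude spans that × cos φ = 111194.6 m, so Δλ = -163.84 / 111194.6 × 3600 = -5.304″.

Δλ = -5.3″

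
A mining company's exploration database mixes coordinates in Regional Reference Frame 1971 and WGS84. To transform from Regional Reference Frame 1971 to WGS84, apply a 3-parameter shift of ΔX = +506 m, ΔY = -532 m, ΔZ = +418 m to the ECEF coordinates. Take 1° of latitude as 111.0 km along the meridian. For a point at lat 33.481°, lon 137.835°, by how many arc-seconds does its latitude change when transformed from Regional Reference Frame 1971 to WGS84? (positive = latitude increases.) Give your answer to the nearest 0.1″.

sin φ = 0.551660, cos φ = 0.834069, sin λ = 0.671268, cos λ = -0.741215.
North component: ΔN = −sin φ cos λ·ΔX − sin φ sin λ·ΔY + cos φ·ΔZ = −(0.551660)(-0.741215)(506) − (0.551660)(0.671268)(-532) + (0.834069)(418) = 752.55 m.
1° of latitude spans 111000 m, so Δφ = 752.55 / 111000 × 3600 = 24.407″.

Δφ = 24.4″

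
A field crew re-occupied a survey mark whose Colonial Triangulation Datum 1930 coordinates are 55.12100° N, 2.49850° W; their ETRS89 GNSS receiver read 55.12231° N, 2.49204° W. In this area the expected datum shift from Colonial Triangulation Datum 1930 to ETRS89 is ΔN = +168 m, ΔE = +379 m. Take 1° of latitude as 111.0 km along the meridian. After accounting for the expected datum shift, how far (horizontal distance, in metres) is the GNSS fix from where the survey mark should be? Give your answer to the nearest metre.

38 m

Observed coordinate differences: Δφ = +0.00131°, Δλ = +0.00646°.
Converting to metres (1° lat = 111000 m, cos φ = 0.571845): observed ΔN = 145.4 m, observed ΔE = 410.0 m.
Subtracting the expected shift leaves a residual of 145.4 − (168) = -22.6 m north and 410.0 − (379) = 31.0 m east.
Residual distance = √((-22.6)² + 31.0²) = 38.4 m.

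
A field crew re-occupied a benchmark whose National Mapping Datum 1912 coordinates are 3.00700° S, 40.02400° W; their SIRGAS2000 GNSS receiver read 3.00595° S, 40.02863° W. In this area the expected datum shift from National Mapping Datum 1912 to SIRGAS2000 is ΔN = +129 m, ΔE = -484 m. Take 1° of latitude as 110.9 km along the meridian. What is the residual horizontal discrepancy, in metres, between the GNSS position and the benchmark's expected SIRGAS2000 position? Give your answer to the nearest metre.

31 m

Observed coordinate differences: Δφ = +0.00105°, Δλ = -0.00463°.
Converting to metres (1° lat = 110900 m, cos φ = 0.998623): observed ΔN = 116.4 m, observed ΔE = -512.8 m.
Subtracting the expected shift leaves a residual of 116.4 − (129) = -12.6 m north and -512.8 − (-484) = -28.8 m east.
Residual distance = √((-12.6)² + (-28.8)²) = 31.4 m.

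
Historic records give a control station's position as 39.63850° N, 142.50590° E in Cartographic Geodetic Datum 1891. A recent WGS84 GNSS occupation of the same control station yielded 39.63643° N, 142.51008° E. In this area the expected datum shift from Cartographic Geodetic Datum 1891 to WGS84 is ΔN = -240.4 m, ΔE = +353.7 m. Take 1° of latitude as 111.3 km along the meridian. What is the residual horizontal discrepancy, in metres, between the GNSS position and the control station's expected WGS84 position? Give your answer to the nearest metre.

11 m

Observed coordinate differences: Δφ = -0.00207°, Δλ = +0.00418°.
Converting to metres (1° lat = 111300 m, cos φ = 0.770085): observed ΔN = -230.4 m, observed ΔE = 358.3 m.
Subtracting the expected shift leaves a residual of -230.4 − (-240.4) = 10.0 m north and 358.3 − (353.7) = 4.6 m east.
Residual distance = √(10.0² + 4.6²) = 11.0 m.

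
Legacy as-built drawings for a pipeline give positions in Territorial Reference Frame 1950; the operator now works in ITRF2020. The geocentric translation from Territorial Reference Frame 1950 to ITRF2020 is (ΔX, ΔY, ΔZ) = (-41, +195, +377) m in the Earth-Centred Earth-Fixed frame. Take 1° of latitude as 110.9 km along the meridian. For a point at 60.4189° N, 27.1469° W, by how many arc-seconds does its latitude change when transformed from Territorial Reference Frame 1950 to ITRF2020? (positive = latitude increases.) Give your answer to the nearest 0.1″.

sin φ = 0.869658, cos φ = 0.493655, sin λ = -0.456273, cos λ = 0.889840.
North component: ΔN = −sin φ cos λ·ΔX − sin φ sin λ·ΔY + cos φ·ΔZ = −(0.869658)(0.889840)(-41) − (0.869658)(-0.456273)(195) + (0.493655)(377) = 295.21 m.
1° of latitude spans 110900 m, so Δφ = 295.21 / 110900 × 3600 = 9.583″.

Δφ = 9.6″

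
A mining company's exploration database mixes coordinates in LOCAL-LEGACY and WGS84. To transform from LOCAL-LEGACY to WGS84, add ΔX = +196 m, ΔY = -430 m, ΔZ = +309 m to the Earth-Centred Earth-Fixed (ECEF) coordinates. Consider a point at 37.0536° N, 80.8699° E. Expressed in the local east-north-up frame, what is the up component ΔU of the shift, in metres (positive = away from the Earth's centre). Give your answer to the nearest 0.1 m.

The local up (radial) axis is (cos φ cos λ, cos φ sin λ, sin φ), giving ΔU = 24.821 − 338.823 + 186.192 = -127.81 m.

ΔU = -127.8 m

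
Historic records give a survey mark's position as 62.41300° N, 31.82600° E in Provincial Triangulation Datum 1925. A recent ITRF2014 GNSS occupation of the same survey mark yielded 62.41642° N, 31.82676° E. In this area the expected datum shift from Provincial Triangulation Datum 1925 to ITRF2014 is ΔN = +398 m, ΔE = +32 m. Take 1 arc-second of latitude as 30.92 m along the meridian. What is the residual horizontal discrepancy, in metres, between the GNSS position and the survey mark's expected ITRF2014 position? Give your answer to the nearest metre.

19 m

Observed coordinate differences: Δφ = +0.00342°, Δλ = +0.00076°.
Converting to metres (1° lat = 111312 m, cos φ = 0.463095): observed ΔN = 380.7 m, observed ΔE = 39.2 m.
Subtracting the expected shift leaves a residual of 380.7 − (398) = -17.3 m north and 39.2 − (32) = 7.2 m east.
Residual distance = √((-17.3)² + 7.2²) = 18.7 m.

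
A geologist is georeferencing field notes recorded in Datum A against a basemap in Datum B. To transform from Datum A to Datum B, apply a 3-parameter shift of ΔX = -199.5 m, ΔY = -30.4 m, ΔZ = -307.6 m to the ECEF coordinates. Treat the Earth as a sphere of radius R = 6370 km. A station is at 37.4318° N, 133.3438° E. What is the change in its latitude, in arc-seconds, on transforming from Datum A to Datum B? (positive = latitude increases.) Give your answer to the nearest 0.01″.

sin φ = 0.607817, cos φ = 0.794077, sin λ = 0.727248, cos λ = -0.686375.
North component: ΔN = −sin φ cos λ·ΔX − sin φ sin λ·ΔY + cos φ·ΔZ = −(0.607817)(-0.686375)(-199.5) − (0.607817)(0.727248)(-30.4) + (0.794077)(-307.6) = -314.05 m.
1° of latitude spans πR/180 = 111177 m, so Δφ = -314.05 / 111177 × 3600 = -10.169″.

Δφ = -10.17″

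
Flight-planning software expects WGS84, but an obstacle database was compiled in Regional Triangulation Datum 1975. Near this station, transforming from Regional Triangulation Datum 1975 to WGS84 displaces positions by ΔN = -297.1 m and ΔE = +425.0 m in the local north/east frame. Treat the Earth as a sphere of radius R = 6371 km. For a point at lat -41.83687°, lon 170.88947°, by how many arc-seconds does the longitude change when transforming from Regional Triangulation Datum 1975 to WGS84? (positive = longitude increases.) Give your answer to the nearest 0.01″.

At latitude -41.83687°, cos φ = 0.745047.
One radian of longitude at latitude φ spans R cos φ, so Δλ = ΔE / (R cos φ) = 425.0 / (6371000 × 0.745047) = 8.9536e-05 rad = 18.468″.

Δλ = 18.47″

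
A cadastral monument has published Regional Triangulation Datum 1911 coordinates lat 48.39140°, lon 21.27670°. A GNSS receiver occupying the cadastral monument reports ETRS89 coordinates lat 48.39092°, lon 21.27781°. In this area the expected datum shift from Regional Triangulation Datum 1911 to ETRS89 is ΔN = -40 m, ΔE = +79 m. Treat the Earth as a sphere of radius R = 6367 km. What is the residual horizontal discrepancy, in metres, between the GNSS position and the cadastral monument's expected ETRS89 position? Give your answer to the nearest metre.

14 m

Observed coordinate differences: Δφ = -0.00048°, Δλ = +0.00111°.
Converting to metres (1° lat = 111125 m, cos φ = 0.664038): observed ΔN = -53.3 m, observed ΔE = 81.9 m.
Subtracting the expected shift leaves a residual of -53.3 − (-40) = -13.3 m north and 81.9 − (79) = 2.9 m east.
Residual distance = √((-13.3)² + 2.9²) = 13.7 m.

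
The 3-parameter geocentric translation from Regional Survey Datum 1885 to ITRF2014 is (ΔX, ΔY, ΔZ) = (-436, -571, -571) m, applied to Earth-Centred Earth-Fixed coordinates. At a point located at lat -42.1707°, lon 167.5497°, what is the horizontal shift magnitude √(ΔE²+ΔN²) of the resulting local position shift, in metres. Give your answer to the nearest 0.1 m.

687.7 m

At φ = -42.1707°, λ = 167.5497°: sin φ = -0.671342, cos φ = 0.741148, sin λ = 0.215593, cos λ = -0.976483.
ΔE = −sin λ·ΔX + cos λ·ΔY = −(0.215593)·(-436) + (-0.976483)·(-571) = 651.57 m.
ΔN = −sin φ cos λ·ΔX − sin φ sin λ·ΔY + cos φ·ΔZ = −(-0.671342)(-0.976483)(-436) − (-0.671342)(0.215593)(-571) + (0.741148)(-571) = -220.02 m.
Horizontal magnitude = √(ΔE² + ΔN²) = √(651.57² + (-220.02)²) = 687.72 m.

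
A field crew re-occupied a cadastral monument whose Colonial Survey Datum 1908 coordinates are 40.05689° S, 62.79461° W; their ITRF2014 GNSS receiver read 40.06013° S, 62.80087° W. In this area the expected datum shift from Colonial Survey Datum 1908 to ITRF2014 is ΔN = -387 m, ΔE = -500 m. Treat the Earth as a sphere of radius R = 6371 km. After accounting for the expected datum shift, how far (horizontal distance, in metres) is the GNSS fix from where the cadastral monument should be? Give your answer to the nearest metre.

42 m

Observed coordinate differences: Δφ = -0.00324°, Δλ = -0.00626°.
Converting to metres (1° lat = 111195 m, cos φ = 0.765406): observed ΔN = -360.3 m, observed ΔE = -532.8 m.
Subtracting the expected shift leaves a residual of -360.3 − (-387) = 26.7 m north and -532.8 − (-500) = -32.8 m east.
Residual distance = √(26.7² + (-32.8)²) = 42.3 m.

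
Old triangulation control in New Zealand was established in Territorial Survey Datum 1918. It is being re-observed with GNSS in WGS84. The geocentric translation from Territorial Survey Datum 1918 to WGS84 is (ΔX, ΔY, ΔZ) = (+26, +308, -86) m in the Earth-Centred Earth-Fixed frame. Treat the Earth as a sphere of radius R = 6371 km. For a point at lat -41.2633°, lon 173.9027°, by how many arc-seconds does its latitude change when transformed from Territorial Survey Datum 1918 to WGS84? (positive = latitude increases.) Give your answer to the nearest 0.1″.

sin φ = -0.659520, cos φ = 0.751687, sin λ = 0.106217, cos λ = -0.994343.
North component: ΔN = −sin φ cos λ·ΔX − sin φ sin λ·ΔY + cos φ·ΔZ = −(-0.659520)(-0.994343)(26) − (-0.659520)(0.106217)(308) + (0.751687)(-86) = -60.12 m.
1° of latitude spans πR/180 = 111195 m, so Δφ = -60.12 / 111195 × 3600 = -1.946″.

Δφ = -1.9″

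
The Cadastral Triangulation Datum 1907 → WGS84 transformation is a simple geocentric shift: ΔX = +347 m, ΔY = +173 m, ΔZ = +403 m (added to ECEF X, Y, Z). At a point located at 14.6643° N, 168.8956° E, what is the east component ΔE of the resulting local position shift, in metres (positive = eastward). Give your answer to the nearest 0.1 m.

The local east axis at (φ, λ) is (−sin λ, cos λ, 0), so ΔE = −sin(168.8956°)·347 + cos(168.8956°)·173 = -236.59 m.

ΔE = -236.6 m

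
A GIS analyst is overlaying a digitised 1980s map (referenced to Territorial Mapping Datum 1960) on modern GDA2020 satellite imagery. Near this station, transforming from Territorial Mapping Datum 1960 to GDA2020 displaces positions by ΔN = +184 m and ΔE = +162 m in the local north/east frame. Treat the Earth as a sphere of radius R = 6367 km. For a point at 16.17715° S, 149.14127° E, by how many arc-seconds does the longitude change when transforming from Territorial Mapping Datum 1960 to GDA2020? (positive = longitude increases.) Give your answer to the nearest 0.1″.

Δλ = 5.5″

At latitude -16.17715°, cos φ = 0.960405.
One radian of longitude at latitude φ spans R cos φ, so Δλ = ΔE / (R cos φ) = 162.0 / (6367000 × 0.960405) = 2.6493e-05 rad = 5.465″.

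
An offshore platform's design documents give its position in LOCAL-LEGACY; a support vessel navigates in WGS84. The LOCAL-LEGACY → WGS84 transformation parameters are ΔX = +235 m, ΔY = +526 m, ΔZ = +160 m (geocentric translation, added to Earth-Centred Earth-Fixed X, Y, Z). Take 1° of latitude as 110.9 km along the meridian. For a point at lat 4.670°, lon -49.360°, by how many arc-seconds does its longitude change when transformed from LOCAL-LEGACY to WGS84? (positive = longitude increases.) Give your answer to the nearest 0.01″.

Δλ = 16.97″

sin φ = 0.081417, cos φ = 0.996680, sin λ = -0.758817, cos λ = 0.651304.
East component: ΔE = −sin λ·ΔX + cos λ·ΔY = −(-0.758817)(235) + (0.651304)(526) = 520.91 m.
1° of latitude spans 110900 m; at latitude φ, 1° of longitude spans that × cos φ = 110531.8 m, so Δλ = 520.91 / 110531.8 × 3600 = 16.966″.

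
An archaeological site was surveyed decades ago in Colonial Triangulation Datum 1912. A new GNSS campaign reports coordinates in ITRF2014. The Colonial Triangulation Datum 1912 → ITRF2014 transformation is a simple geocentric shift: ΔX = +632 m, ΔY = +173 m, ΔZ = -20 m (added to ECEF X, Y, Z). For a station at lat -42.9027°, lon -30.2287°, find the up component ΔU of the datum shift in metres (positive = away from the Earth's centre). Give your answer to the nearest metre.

At φ = -42.9027°, λ = -30.2287°: sin φ = -0.680755, cos φ = 0.732511, sin λ = -0.503453, cos λ = 0.864023.
ΔU = cos φ cos λ·ΔX + cos φ sin λ·ΔY + sin φ·ΔZ = (0.732511)(0.864023)(632) + (0.732511)(-0.503453)(173) + (-0.680755)(-20) = 349.81 m.

ΔU = 350 m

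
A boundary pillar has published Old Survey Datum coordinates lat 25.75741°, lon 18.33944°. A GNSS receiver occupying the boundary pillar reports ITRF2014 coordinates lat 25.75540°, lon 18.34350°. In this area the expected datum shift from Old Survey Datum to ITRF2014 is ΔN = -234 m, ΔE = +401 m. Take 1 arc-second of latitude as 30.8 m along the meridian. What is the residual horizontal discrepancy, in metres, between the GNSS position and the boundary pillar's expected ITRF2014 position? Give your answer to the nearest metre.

Observed coordinate differences: Δφ = -0.00201°, Δλ = +0.00406°.
Converting to metres (1° lat = 110880 m, cos φ = 0.900642): observed ΔN = -222.9 m, observed ΔE = 405.4 m.
Subtracting the expected shift leaves a residual of -222.9 − (-234) = 11.1 m north and 405.4 − (401) = 4.4 m east.
Residual distance = √(11.1² + 4.4²) = 12.0 m.

12 m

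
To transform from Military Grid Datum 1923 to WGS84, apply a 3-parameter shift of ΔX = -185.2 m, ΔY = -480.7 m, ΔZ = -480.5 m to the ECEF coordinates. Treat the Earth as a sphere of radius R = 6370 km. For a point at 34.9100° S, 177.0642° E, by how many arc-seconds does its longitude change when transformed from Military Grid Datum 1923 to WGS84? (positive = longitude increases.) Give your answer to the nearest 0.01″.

Δλ = 19.33″

sin φ = -0.572289, cos φ = 0.820052, sin λ = 0.051217, cos λ = -0.998688.
East component: ΔE = −sin λ·ΔX + cos λ·ΔY = −(0.051217)(-185.2) + (-0.998688)(-480.7) = 489.55 m.
1° of latitude spans πR/180 = 111177 m; at latitude φ, 1° of longitude spans that × cos φ = 91171.3 m, so Δλ = 489.55 / 91171.3 × 3600 = 19.331″.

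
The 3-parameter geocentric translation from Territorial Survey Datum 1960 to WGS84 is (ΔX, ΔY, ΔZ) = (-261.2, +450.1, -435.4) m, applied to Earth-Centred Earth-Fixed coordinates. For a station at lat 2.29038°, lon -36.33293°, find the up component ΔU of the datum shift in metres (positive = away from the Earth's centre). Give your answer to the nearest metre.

The local up (radial) axis is (cos φ cos λ, cos φ sin λ, sin φ), giving ΔU = -210.251 − 266.461 − 17.400 = -494.11 m.

ΔU = -494 m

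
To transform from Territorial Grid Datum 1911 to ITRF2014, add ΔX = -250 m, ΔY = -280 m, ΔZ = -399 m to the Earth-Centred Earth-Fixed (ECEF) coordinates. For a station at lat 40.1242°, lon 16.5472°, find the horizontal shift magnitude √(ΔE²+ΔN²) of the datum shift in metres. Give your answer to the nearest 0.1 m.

The local east axis at (φ, λ) is (−sin λ, cos λ, 0), so ΔE = −sin(16.5472°)·(-250) + cos(16.5472°)·(-280) = -197.20 m.
The local north axis is (−sin φ cos λ, −sin φ sin λ, cos φ), giving ΔN = 154.439 + 51.392 − 305.095 = -99.26 m.
Horizontal magnitude = √(ΔE² + ΔN²) = √((-197.20)² + (-99.26)²) = 220.78 m.

220.8 m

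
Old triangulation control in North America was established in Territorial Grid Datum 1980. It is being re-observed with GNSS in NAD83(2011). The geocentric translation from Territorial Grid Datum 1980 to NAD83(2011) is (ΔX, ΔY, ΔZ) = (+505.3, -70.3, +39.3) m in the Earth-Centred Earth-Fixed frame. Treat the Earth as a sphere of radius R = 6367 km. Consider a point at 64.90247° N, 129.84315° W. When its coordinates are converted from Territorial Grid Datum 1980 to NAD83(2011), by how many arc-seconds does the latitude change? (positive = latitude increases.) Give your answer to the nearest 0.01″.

sin φ = 0.905587, cos φ = 0.424160, sin λ = -0.767801, cos λ = -0.640688.
North component: ΔN = −sin φ cos λ·ΔX − sin φ sin λ·ΔY + cos φ·ΔZ = −(0.905587)(-0.640688)(505.3) − (0.905587)(-0.767801)(-70.3) + (0.424160)(39.3) = 260.96 m.
1° of latitude spans πR/180 = 111125 m, so Δφ = 260.96 / 111125 × 3600 = 8.454″.

Δφ = 8.45″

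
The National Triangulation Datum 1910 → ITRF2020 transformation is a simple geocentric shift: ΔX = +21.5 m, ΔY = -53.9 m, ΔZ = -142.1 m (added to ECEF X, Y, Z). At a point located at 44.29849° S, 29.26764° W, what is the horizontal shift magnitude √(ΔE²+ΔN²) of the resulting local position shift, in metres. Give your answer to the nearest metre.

The local east axis at (φ, λ) is (−sin λ, cos λ, 0), so ΔE = −sin(-29.26764°)·21.5 + cos(-29.26764°)·(-53.9) = -36.51 m.
The local north axis is (−sin φ cos λ, −sin φ sin λ, cos φ), giving ΔN = 13.099 + 18.404 − 101.703 = -70.20 m.
Horizontal magnitude = √(ΔE² + ΔN²) = √((-36.51)² + (-70.20)²) = 79.13 m.

79 m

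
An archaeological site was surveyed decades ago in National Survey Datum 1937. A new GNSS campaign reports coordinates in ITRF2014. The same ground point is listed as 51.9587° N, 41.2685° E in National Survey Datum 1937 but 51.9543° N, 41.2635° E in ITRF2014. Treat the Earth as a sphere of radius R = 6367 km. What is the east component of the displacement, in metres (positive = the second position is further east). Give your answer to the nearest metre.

Δφ = 51.9543° − 51.9587° = -0.0044°; Δλ = 41.2635° − 41.2685° = -0.0050°.
1° along a meridian = πR/180 = 111125 m.
ΔN = Δφ × 111125 = -489.0 m; ΔE = Δλ × 111125 × cos(51.9587°) = -0.0050 × 111125 × 0.616229 = -342.4 m.

ΔE = -342 m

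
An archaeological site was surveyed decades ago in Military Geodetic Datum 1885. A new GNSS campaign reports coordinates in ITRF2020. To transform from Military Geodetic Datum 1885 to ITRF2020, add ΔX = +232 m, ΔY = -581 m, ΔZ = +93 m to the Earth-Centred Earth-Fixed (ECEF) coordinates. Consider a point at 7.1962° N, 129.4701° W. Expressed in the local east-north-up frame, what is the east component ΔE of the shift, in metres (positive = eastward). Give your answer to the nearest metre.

At φ = 7.1962°, λ = -129.4701°: sin φ = 0.125267, cos φ = 0.992123, sin λ = -0.771956, cos λ = -0.635675.
ΔE = −sin λ·ΔX + cos λ·ΔY = −(-0.771956)·(232) + (-0.635675)·(-581) = 548.42 m.

ΔE = 548 m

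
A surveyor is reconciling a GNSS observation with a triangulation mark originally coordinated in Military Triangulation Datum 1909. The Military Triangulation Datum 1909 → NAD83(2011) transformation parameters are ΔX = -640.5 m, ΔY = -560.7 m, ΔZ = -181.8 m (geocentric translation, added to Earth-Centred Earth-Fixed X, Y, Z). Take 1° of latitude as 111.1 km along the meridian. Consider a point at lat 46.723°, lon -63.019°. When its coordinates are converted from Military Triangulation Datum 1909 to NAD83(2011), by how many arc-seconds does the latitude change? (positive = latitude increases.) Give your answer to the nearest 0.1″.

Δφ = -9.0″

sin φ = 0.728048, cos φ = 0.685526, sin λ = -0.891157, cos λ = 0.453695.
North component: ΔN = −sin φ cos λ·ΔX − sin φ sin λ·ΔY + cos φ·ΔZ = −(0.728048)(0.453695)(-640.5) − (0.728048)(-0.891157)(-560.7) + (0.685526)(-181.8) = -276.85 m.
1° of latitude spans 111100 m, so Δφ = -276.85 / 111100 × 3600 = -8.971″.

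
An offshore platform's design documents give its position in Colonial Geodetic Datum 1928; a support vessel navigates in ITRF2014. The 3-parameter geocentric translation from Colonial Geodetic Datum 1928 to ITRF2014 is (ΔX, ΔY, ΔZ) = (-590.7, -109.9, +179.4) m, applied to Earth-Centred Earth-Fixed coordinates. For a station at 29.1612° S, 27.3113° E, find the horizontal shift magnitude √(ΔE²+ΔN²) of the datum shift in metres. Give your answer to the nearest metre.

The local east axis at (φ, λ) is (−sin λ, cos λ, 0), so ΔE = −sin(27.3113°)·(-590.7) + cos(27.3113°)·(-109.9) = 173.38 m.
The local north axis is (−sin φ cos λ, −sin φ sin λ, cos φ), giving ΔN = -255.744 − 24.570 + 156.661 = -123.65 m.
Horizontal magnitude = √(ΔE² + ΔN²) = √(173.38² + (-123.65)²) = 212.96 m.

213 m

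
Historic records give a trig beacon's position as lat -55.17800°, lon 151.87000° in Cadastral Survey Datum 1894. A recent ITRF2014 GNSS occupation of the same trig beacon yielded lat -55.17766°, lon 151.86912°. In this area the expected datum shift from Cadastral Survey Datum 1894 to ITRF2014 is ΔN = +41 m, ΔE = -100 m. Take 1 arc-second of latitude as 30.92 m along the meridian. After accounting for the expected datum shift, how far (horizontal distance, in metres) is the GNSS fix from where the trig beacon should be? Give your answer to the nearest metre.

Observed coordinate differences: Δφ = +0.00034°, Δλ = -0.00088°.
Converting to metres (1° lat = 111312 m, cos φ = 0.571029): observed ΔN = 37.8 m, observed ΔE = -55.9 m.
Subtracting the expected shift leaves a residual of 37.8 − (41) = -3.2 m north and -55.9 − (-100) = 44.1 m east.
Residual distance = √((-3.2)² + 44.1²) = 44.2 m.

44 m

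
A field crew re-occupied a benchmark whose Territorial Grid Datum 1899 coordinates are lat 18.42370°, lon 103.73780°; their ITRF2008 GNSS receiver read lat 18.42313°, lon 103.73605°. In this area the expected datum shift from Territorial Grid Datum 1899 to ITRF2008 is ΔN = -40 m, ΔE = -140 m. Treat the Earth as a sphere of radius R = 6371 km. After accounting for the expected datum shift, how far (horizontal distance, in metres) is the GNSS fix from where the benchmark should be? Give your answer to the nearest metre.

Observed coordinate differences: Δφ = -0.00057°, Δλ = -0.00175°.
Converting to metres (1° lat = 111195 m, cos φ = 0.948745): observed ΔN = -63.4 m, observed ΔE = -184.6 m.
Subtracting the expected shift leaves a residual of -63.4 − (-40) = -23.4 m north and -184.6 − (-140) = -44.6 m east.
Residual distance = √((-23.4)² + (-44.6)²) = 50.4 m.

50 m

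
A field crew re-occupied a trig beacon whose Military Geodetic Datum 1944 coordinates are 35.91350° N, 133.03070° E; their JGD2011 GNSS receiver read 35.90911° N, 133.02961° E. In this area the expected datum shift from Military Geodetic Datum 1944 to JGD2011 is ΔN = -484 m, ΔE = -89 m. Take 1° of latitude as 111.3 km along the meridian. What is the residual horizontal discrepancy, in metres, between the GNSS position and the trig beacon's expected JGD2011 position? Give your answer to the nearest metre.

10 m

Observed coordinate differences: Δφ = -0.00439°, Δλ = -0.00109°.
Converting to metres (1° lat = 111300 m, cos φ = 0.809903): observed ΔN = -488.6 m, observed ΔE = -98.3 m.
Subtracting the expected shift leaves a residual of -488.6 − (-484) = -4.6 m north and -98.3 − (-89) = -9.3 m east.
Residual distance = √((-4.6)² + (-9.3)²) = 10.3 m.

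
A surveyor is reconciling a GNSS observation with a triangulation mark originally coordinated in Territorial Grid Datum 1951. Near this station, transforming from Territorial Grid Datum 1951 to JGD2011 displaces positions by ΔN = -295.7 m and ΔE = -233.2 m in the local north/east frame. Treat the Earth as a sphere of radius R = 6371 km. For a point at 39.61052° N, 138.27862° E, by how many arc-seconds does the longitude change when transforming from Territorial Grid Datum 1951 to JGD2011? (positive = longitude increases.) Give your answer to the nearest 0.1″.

At latitude 39.61052°, cos φ = 0.770396.
One radian of longitude at latitude φ spans R cos φ, so Δλ = ΔE / (R cos φ) = -233.2 / (6371000 × 0.770396) = -4.7512e-05 rad = -9.800″.

Δλ = -9.8″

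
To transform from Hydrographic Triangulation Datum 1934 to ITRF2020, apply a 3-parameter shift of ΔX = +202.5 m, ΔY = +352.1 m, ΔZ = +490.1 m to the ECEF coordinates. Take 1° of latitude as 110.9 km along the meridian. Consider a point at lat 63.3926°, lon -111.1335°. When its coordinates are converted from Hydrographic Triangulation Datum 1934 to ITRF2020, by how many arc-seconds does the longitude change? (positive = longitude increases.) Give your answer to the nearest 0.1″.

Δλ = 4.5″

sin φ = 0.894096, cos φ = 0.447875, sin λ = -0.932743, cos λ = -0.360542.
East component: ΔE = −sin λ·ΔX + cos λ·ΔY = −(-0.932743)(202.5) + (-0.360542)(352.1) = 61.93 m.
1° of latitude spans 110900 m; at latitude φ, 1° of longitude spans that × cos φ = 49669.3 m, so Δλ = 61.93 / 49669.3 × 3600 = 4.489″.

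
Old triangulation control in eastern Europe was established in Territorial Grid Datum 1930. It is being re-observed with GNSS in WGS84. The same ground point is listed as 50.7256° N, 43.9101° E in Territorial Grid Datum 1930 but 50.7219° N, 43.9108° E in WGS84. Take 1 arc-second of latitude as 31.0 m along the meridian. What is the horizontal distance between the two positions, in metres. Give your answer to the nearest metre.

416 m

Δφ = 50.7219° − 50.7256° = -0.0037°; Δλ = 43.9108° − 43.9101° = +0.0007°.
1° of latitude = 3600 × 31.00 = 111600 m.
ΔN = Δφ × 111600 = -412.9 m; ΔE = Δλ × 111600 × cos(50.7256°) = +0.0007 × 111600 × 0.633035 = 49.5 m.
Distance = √(ΔE² + ΔN²) = √(49.5² + (-412.9)²) = 415.9 m.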